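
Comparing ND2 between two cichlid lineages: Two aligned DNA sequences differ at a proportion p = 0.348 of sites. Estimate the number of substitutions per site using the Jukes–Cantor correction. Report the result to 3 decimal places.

d = −(3/4) ln(1 − 4p/3) = −0.75 ln(1 − 0.464) = −0.75 ln(0.536)
  = −0.75 × (-0.623621) = 0.467716 substitutions/site.

0.468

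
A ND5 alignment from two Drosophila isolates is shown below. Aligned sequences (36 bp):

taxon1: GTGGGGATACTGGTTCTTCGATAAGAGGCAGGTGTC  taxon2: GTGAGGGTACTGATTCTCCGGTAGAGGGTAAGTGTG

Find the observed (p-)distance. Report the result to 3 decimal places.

The sequences differ at 11 of 36 positions.
p = 11/36 = 0.305555… ≈ 0.306 (to 3 d.p.).

0.306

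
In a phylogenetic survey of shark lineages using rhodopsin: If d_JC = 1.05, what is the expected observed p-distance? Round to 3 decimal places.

p = (3/4)(1 − e^(−4d/3)) = 0.75 × (1 − e^(-1.4)) = 0.75 × (1 − 0.246597) = 0.565052.

0.565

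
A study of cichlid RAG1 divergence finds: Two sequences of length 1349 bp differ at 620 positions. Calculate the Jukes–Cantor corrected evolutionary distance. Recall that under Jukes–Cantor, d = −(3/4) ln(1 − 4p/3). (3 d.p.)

p = 620/1349 ≈ 0.4596.
d = −(3/4) ln(1 − 4p/3) = −0.75 ln(1 − 0.6128) = −0.75 ln(0.3872)
  = −0.75 × (-0.948814) = 0.711611 substitutions/site.

0.712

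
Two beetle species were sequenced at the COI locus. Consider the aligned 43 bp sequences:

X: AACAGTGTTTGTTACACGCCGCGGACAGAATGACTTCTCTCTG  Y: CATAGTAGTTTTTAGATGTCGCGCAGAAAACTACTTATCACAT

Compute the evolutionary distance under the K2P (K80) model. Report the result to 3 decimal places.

0.562

Of 43 sites, 6 differences are transitions and 11 are transversions, so P = 6/43 ≈ 0.139535 and Q = 11/43 ≈ 0.255814.
Under the Kimura two-parameter model, d = −½ ln(1 − 2P − Q) − ¼ ln(1 − 2Q).
1 − 2P − Q = 0.465116, giving −½ ln(0.465116) = 0.382734.
1 − 2Q = 0.488372, giving −¼ ln(0.488372) = 0.179169.
d = 0.382734 + 0.179169 = 0.561903.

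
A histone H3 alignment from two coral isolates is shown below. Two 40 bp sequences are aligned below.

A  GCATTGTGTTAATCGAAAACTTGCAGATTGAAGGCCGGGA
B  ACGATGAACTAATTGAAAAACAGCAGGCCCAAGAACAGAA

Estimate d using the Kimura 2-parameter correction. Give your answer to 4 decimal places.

Of 40 sites, 12 differences are transitions and 6 are transversions, so P = 12/40 = 0.3 and Q = 6/40 = 0.15.
Under the Kimura two-parameter model, d = −½ ln(1 − 2P − Q) − ¼ ln(1 − 2Q).
1 − 2P − Q = 0.25, giving −½ ln(0.25) = 0.693147.
1 − 2Q = 0.7, giving −¼ ln(0.7) = 0.089169.
d = 0.693147 + 0.089169 = 0.782316.

0.7823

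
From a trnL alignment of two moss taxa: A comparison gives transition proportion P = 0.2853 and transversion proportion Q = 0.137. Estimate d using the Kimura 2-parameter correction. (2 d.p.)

Under the Kimura two-parameter model, d = −½ ln(1 − 2P − Q) − ¼ ln(1 − 2Q).
1 − 2P − Q = 0.2924, giving −½ ln(0.2924) = 0.614816.
1 − 2Q = 0.726, giving −¼ ln(0.726) = 0.080051.
d = 0.614816 + 0.080051 = 0.694867.

0.69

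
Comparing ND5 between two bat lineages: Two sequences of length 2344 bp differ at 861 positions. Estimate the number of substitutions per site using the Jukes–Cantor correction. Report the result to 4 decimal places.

p = 861/2344 ≈ 0.367321.
d = −(3/4) ln(1 − 4p/3) = −0.75 ln(1 − 0.489761) = −0.75 ln(0.510239)
  = −0.75 × (-0.672876) = 0.504657 substitutions/site.

0.5047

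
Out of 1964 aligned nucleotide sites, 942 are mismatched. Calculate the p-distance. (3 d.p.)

p = 942/1964 = 0.479633… ≈ 0.480 (to 3 d.p.).

0.480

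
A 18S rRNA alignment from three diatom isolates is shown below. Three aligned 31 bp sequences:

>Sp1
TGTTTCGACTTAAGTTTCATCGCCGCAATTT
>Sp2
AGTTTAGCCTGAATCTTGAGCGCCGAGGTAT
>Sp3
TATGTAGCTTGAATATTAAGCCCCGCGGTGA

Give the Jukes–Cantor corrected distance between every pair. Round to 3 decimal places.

d(Sp1,Sp2) = 0.544, d(Sp1,Sp3) = 0.777, d(Sp2,Sp3) = 0.422

Sp1–Sp2: 12/31 sites differ → p ≈ 0.387097, d = −0.75 ln(1 − 0.516129) = 0.544453 ≈ 0.544.
Sp1–Sp3: 15/31 sites differ → p ≈ 0.483871, d = −0.75 ln(1 − 0.645161) = 0.777068 ≈ 0.777.
Sp2–Sp3: 10/31 sites differ → p ≈ 0.322581, d = −0.75 ln(1 − 0.430108) = 0.421731 ≈ 0.422.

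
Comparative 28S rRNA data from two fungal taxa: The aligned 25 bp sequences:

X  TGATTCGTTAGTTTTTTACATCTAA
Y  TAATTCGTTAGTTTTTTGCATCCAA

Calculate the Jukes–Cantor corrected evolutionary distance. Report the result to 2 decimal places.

0.13

The sequences differ at 3 of 25 sites (2, 18, 23), so p = 3/25 = 0.12.
d = −(3/4) ln(1 − 4p/3) = −0.75 ln(1 − 0.16) = −0.75 ln(0.84)
  = −0.75 × (-0.174353) = 0.130765 substitutions/site.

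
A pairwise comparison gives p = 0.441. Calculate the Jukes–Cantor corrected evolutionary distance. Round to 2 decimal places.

0.67

d = −(3/4) ln(1 − 4p/3) = −0.75 ln(1 − 0.588) = −0.75 ln(0.412)
  = −0.75 × (-0.886732) = 0.665049 substitutions/site.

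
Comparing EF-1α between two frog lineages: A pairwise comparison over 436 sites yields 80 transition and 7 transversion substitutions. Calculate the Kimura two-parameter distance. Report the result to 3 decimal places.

P = 80/436 ≈ 0.183486 and Q = 7/436 ≈ 0.016055.
Under the Kimura two-parameter model, d = −½ ln(1 − 2P − Q) − ¼ ln(1 − 2Q).
1 − 2P − Q = 0.616973, giving −½ ln(0.616973) = 0.241465.
1 − 2Q = 0.96789, giving −¼ ln(0.96789) = 0.008159.
d = 0.241465 + 0.008159 = 0.249624.

0.250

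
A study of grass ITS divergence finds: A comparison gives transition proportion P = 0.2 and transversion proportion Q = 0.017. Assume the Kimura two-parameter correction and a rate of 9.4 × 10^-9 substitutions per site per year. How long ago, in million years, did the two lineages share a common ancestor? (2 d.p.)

Under the Kimura two-parameter model, d = −½ ln(1 − 2P − Q) − ¼ ln(1 − 2Q).
1 − 2P − Q = 0.583, giving −½ ln(0.583) = 0.269784.
1 − 2Q = 0.966, giving −¼ ln(0.966) = 0.008648.
d = 0.269784 + 0.008648 = 0.278432.
Under a molecular clock d = 2μt, so t = d/(2μ) = 0.278432 / (2 × 9.4 × 10^-9) = 14.81 million years.

14.81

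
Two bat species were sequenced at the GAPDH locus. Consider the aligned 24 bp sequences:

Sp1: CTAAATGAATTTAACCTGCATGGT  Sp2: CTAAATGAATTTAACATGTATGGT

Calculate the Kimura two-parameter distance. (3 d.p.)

Of 24 sites, 1 differences are transitions and 1 are transversions, so P = 1/24 ≈ 0.041667 and Q = 1/24 ≈ 0.041667.
Under the Kimura two-parameter model, d = −½ ln(1 − 2P − Q) − ¼ ln(1 − 2Q).
1 − 2P − Q = 0.874999, giving −½ ln(0.874999) = 0.066766.
1 − 2Q = 0.916666, giving −¼ ln(0.916666) = 0.021753.
d = 0.066766 + 0.021753 = 0.088519.

0.089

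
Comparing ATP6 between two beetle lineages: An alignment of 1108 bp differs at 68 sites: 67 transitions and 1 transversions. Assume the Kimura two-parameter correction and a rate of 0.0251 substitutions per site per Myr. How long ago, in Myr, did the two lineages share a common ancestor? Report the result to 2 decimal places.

P = 67/1108 ≈ 0.060469 and Q = 1/1108 ≈ 0.000903.
Under the Kimura two-parameter model, d = −½ ln(1 − 2P − Q) − ¼ ln(1 − 2Q).
1 − 2P − Q = 0.878159, giving −½ ln(0.878159) = 0.064964.
1 − 2Q = 0.998194, giving −¼ ln(0.998194) = 0.000452.
d = 0.064964 + 0.000452 = 0.065416.
Under a molecular clock d = 2μt, so t = d/(2μ) = 0.065416 / (2 × 0.0251) = 1.30 Myr.

1.30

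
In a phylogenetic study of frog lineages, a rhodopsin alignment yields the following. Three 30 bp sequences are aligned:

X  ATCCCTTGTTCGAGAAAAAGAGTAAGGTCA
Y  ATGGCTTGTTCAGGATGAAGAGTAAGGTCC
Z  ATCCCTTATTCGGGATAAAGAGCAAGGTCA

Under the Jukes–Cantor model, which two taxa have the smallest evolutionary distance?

X and Z

X–Y: 7/30 differ, p = 0.233, d = 0.280.
X–Z: 4/30 differ, p = 0.133, d = 0.147.
Y–Z: 7/30 differ, p = 0.233, d = 0.280.
The smallest distance is between X and Z.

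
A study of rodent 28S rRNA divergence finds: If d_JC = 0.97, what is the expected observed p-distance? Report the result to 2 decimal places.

0.54

p = (3/4)(1 − e^(−4d/3)) = 0.75 × (1 − e^(-1.293333)) = 0.75 × (1 − 0.274355) = 0.544234.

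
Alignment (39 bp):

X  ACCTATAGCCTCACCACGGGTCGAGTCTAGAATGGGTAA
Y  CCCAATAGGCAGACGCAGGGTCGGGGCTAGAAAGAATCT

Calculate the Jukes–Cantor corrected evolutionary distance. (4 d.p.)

0.5393

The sequences differ at 15 of 39 sites, so p = 15/39 ≈ 0.384615.
d = −(3/4) ln(1 − 4p/3) = −0.75 ln(1 − 0.51282) = −0.75 ln(0.48718)
  = −0.75 × (-0.719122) = 0.539342 substitutions/site.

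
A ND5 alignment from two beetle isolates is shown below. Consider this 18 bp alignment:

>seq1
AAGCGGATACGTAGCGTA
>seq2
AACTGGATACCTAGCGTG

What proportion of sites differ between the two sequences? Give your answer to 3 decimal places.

0.222

The sequences differ at 4 of 18 positions (sites 3, 4, 11, 18).
p = 4/18 = 0.222222… ≈ 0.222 (to 3 d.p.).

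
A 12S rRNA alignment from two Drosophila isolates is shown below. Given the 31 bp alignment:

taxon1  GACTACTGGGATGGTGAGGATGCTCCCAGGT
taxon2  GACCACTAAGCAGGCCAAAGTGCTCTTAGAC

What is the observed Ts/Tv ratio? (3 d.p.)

Transitions are A↔G and C↔T; transversions are all other mismatches.
Transitions: 11. Transversions: 3.
R = 11/3 = 3.666666… ≈ 3.667 (to 3 d.p.).

3.667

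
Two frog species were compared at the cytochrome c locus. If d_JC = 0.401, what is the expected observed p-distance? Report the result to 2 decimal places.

0.31

p = (3/4)(1 − e^(−4d/3)) = 0.75 × (1 − e^(-0.534667)) = 0.75 × (1 − 0.585864) = 0.310602.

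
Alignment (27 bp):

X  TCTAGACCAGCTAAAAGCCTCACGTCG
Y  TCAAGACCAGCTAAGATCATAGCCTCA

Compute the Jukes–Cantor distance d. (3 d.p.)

0.377

The sequences differ at 8 of 27 sites (3, 15, 17, 19, 21, 22, 24, 27), so p = 8/27 ≈ 0.296296.
d = −(3/4) ln(1 − 4p/3) = −0.75 ln(1 − 0.395061) = −0.75 ln(0.604939)
  = −0.75 × (-0.502628) = 0.376971 substitutions/site.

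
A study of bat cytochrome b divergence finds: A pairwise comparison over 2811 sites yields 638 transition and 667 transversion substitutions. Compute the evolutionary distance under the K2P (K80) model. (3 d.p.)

P = 638/2811 ≈ 0.226965 and Q = 667/2811 ≈ 0.237282.
Under the Kimura two-parameter model, d = −½ ln(1 − 2P − Q) − ¼ ln(1 − 2Q).
1 − 2P − Q = 0.308788, giving −½ ln(0.308788) = 0.587550.
1 − 2Q = 0.525436, giving −¼ ln(0.525436) = 0.160882.
d = 0.587550 + 0.160882 = 0.748432.

0.748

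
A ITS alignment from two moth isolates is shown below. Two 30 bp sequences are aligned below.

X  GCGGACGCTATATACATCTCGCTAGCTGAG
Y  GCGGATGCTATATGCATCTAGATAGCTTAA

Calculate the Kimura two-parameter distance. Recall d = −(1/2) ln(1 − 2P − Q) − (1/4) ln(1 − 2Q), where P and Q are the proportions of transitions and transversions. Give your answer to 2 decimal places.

Of 30 sites, 3 differences are transitions and 3 are transversions, so P = 3/30 = 0.1 and Q = 3/30 = 0.1.
Under the Kimura two-parameter model, d = −½ ln(1 − 2P − Q) − ¼ ln(1 − 2Q).
1 − 2P − Q = 0.7, giving −½ ln(0.7) = 0.178337.
1 − 2Q = 0.8, giving −¼ ln(0.8) = 0.055786.
d = 0.178337 + 0.055786 = 0.234123.

0.23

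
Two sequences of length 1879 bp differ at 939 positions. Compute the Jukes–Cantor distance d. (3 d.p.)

0.823

p = 939/1879 ≈ 0.499734.
d = −(3/4) ln(1 − 4p/3) = −0.75 ln(1 − 0.666312) = −0.75 ln(0.333688)
  = −0.75 × (-1.097549) = 0.823162 substitutions/site.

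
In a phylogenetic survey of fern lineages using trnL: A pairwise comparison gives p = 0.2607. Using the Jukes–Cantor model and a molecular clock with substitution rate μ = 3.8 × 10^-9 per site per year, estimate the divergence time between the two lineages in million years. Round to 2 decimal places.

42.15

d = −(3/4) ln(1 − 4p/3) = −0.75 ln(1 − 0.3476) = −0.75 ln(0.6524)
  = −0.75 × (-0.427097) = 0.320323 substitutions/site.
Under a molecular clock d = 2μt, so t = d/(2μ) = 0.320323 / (2 × 3.8 × 10^-9) = 42.15 million years.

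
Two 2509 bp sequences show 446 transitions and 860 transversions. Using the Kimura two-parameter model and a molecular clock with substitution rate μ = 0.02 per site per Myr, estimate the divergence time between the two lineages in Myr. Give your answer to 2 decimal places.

P = 446/2509 ≈ 0.17776 and Q = 860/2509 ≈ 0.342766.
Under the Kimura two-parameter model, d = −½ ln(1 − 2P − Q) − ¼ ln(1 − 2Q).
1 − 2P − Q = 0.301714, giving −½ ln(0.301714) = 0.599138.
1 − 2Q = 0.314468, giving −¼ ln(0.314468) = 0.289218.
d = 0.599138 + 0.289218 = 0.888356.
Under a molecular clock d = 2μt, so t = d/(2μ) = 0.888356 / (2 × 0.02) = 22.21 Myr.

22.21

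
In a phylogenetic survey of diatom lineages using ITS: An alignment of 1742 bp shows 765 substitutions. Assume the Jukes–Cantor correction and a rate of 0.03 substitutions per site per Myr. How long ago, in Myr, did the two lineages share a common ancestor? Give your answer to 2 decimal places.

11.01

p = 765/1742 ≈ 0.43915.
d = −(3/4) ln(1 − 4p/3) = −0.75 ln(1 − 0.585533) = −0.75 ln(0.414467)
  = −0.75 × (-0.880762) = 0.660572 substitutions/site.
Under a molecular clock d = 2μt, so t = d/(2μ) = 0.660572 / (2 × 0.03) = 11.01 Myr.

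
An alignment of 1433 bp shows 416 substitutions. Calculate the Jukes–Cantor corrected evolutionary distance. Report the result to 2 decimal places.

0.37

p = 416/1433 ≈ 0.2903.
d = −(3/4) ln(1 − 4p/3) = −0.75 ln(1 − 0.387067) = −0.75 ln(0.612933)
  = −0.75 × (-0.489500) = 0.367125 substitutions/site.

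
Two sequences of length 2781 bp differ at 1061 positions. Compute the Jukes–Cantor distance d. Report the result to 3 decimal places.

p = 1061/2781 ≈ 0.381517.
d = −(3/4) ln(1 − 4p/3) = −0.75 ln(1 − 0.508689) = −0.75 ln(0.491311)
  = −0.75 × (-0.710678) = 0.533009 substitutions/site.

0.533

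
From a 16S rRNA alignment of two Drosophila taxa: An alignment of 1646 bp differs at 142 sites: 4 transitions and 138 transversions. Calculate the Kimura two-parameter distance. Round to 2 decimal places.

P = 4/1646 ≈ 0.00243 and Q = 138/1646 ≈ 0.08384.
Under the Kimura two-parameter model, d = −½ ln(1 − 2P − Q) − ¼ ln(1 − 2Q).
1 − 2P − Q = 0.9113, giving −½ ln(0.9113) = 0.046442.
1 − 2Q = 0.83232, giving −¼ ln(0.83232) = 0.045885.
d = 0.046442 + 0.045885 = 0.092327.

0.09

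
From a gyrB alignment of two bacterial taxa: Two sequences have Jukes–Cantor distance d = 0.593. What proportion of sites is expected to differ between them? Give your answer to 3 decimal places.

0.410

p = (3/4)(1 − e^(−4d/3)) = 0.75 × (1 − e^(-0.790667)) = 0.75 × (1 − 0.453542) = 0.409844.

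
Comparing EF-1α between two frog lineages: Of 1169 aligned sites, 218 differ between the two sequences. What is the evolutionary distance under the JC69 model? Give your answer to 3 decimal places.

p = 218/1169 ≈ 0.186484.
d = −(3/4) ln(1 − 4p/3) = −0.75 ln(1 − 0.248645) = −0.75 ln(0.751355)
  = −0.75 × (-0.285877) = 0.214408 substitutions/site.

0.214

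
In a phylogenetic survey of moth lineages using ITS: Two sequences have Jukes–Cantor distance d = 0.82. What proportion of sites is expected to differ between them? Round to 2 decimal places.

p = (3/4)(1 − e^(−4d/3)) = 0.75 × (1 − e^(-1.093333)) = 0.75 × (1 − 0.335098) = 0.498677.

0.50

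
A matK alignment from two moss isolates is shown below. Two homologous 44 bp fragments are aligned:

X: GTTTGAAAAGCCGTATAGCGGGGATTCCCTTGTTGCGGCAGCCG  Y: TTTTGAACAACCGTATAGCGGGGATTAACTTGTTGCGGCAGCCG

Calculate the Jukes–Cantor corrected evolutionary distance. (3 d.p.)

The sequences differ at 5 of 44 sites (1, 8, 10, 27, 28), so p = 5/44 ≈ 0.113636.
d = −(3/4) ln(1 − 4p/3) = −0.75 ln(1 − 0.151515) = −0.75 ln(0.848485)
  = −0.75 × (-0.164303) = 0.123227 substitutions/site.

0.123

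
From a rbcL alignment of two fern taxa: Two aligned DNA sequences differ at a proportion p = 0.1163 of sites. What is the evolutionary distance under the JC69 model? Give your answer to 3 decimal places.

d = −(3/4) ln(1 − 4p/3) = −0.75 ln(1 − 0.155067) = −0.75 ln(0.844933)
  = −0.75 × (-0.168498) = 0.126374 substitutions/site.

0.126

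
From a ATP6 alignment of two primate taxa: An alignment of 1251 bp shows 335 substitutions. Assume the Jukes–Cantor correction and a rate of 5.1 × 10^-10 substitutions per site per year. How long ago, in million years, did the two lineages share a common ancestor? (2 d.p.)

324.77

p = 335/1251 ≈ 0.267786.
d = −(3/4) ln(1 − 4p/3) = −0.75 ln(1 − 0.357048) = −0.75 ln(0.642952)
  = −0.75 × (-0.441685) = 0.331264 substitutions/site.
Under a molecular clock d = 2μt, so t = d/(2μ) = 0.331264 / (2 × 5.1 × 10^-10) = 324.77 million years.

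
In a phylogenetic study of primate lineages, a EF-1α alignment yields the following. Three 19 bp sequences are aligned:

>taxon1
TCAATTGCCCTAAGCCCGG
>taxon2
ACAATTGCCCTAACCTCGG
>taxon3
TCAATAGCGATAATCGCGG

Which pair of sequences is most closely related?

taxon1–taxon2: 3/19 differ, p = 0.158, d = 0.177.
taxon1–taxon3: 5/19 differ, p = 0.263, d = 0.324.
taxon2–taxon3: 6/19 differ, p = 0.316, d = 0.410.
The smallest distance is between taxon1 and taxon2.

taxon1 and taxon2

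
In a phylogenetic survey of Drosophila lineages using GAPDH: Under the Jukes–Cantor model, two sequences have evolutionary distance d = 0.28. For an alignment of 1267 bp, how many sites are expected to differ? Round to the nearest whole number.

Invert JC69: p = (3/4)(1 − e^(−4d/3)) = 0.75 × (1 − e^(-0.373333)) = 0.75 × (1 − 0.688436) = 0.233673.
Expected differing sites = pL ≈ 0.233673 × 1267 = 296.063691 ≈ 296.

296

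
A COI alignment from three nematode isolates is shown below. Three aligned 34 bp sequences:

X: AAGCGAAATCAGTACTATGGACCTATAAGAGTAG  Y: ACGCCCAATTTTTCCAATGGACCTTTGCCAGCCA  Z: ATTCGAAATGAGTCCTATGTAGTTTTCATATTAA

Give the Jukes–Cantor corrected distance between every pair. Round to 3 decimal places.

X–Y: 15/34 sites differ → p ≈ 0.441176, d = −0.75 ln(1 − 0.588235) = 0.665477 ≈ 0.665.
X–Z: 12/34 sites differ → p ≈ 0.352941, d = −0.75 ln(1 − 0.470588) = 0.476991 ≈ 0.477.
Y–Z: 17/34 sites differ → p = 0.5, d = −0.75 ln(1 − 0.666667) = 0.823960 ≈ 0.824.

d(X,Y) = 0.665, d(X,Z) = 0.477, d(Y,Z) = 0.824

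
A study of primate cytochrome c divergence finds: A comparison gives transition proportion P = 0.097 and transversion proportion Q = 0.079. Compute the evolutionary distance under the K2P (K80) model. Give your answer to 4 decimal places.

0.2024

Under the Kimura two-parameter model, d = −½ ln(1 − 2P − Q) − ¼ ln(1 − 2Q).
1 − 2P − Q = 0.727, giving −½ ln(0.727) = 0.159414.
1 − 2Q = 0.842, giving −¼ ln(0.842) = 0.042994.
d = 0.159414 + 0.042994 = 0.202408.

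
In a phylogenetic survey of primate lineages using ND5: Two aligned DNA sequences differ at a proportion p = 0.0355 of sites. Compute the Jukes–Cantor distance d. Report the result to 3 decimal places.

d = −(3/4) ln(1 − 4p/3) = −0.75 ln(1 − 0.047333) = −0.75 ln(0.952667)
  = −0.75 × (-0.048490) = 0.036368 substitutions/site.

0.036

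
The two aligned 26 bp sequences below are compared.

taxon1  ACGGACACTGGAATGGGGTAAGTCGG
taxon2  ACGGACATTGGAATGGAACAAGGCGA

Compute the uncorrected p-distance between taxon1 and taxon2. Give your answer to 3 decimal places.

0.231

The sequences differ at 6 of 26 positions (sites 8, 17, 18, 19, 23, 26).
p = 6/26 = 0.230769… ≈ 0.231 (to 3 d.p.).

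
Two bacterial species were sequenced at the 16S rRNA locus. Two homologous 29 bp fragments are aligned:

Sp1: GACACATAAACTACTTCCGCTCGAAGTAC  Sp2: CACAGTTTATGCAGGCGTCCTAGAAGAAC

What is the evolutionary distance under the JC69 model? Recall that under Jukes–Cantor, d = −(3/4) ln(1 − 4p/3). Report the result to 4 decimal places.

The sequences differ at 15 of 29 sites, so p = 15/29 ≈ 0.517241.
d = −(3/4) ln(1 − 4p/3) = −0.75 ln(1 − 0.689655) = −0.75 ln(0.310345)
  = −0.75 × (-1.170071) = 0.877553 substitutions/site.

0.8776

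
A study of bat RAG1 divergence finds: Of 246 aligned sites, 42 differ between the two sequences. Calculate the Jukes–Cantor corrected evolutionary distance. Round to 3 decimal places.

0.194

p = 42/246 ≈ 0.170732.
d = −(3/4) ln(1 − 4p/3) = −0.75 ln(1 − 0.227643) = −0.75 ln(0.772357)
  = −0.75 × (-0.258308) = 0.193731 substitutions/site.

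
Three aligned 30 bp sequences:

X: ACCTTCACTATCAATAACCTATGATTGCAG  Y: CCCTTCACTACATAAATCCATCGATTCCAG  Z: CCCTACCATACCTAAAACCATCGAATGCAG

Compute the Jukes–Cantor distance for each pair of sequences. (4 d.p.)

d(X,Y) = 0.4408, d(X,Z) = 0.5034, d(Y,Z) = 0.2795

X–Y: 10/30 sites differ → p ≈ 0.333333, d = −0.75 ln(1 − 0.444444) = 0.440839 ≈ 0.4408.
X–Z: 11/30 sites differ → p ≈ 0.366667, d = −0.75 ln(1 − 0.488889) = 0.503376 ≈ 0.5034.
Y–Z: 7/30 sites differ → p ≈ 0.233333, d = −0.75 ln(1 − 0.311111) = 0.279506 ≈ 0.2795.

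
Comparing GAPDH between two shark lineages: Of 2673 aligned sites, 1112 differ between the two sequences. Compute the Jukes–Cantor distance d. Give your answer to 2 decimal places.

0.61

p = 1112/2673 ≈ 0.416012.
d = −(3/4) ln(1 − 4p/3) = −0.75 ln(1 − 0.554683) = −0.75 ln(0.445317)
  = −0.75 × (-0.808969) = 0.606727 substitutions/site.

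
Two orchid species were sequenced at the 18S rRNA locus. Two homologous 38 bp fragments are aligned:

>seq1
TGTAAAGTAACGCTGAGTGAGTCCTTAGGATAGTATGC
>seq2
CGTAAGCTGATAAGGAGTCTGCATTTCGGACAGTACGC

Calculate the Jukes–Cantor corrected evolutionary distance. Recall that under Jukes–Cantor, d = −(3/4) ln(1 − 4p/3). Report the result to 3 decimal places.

The sequences differ at 16 of 38 sites, so p = 16/38 ≈ 0.421053.
d = −(3/4) ln(1 − 4p/3) = −0.75 ln(1 − 0.561404) = −0.75 ln(0.438596)
  = −0.75 × (-0.824177) = 0.618133 substitutions/site.

0.618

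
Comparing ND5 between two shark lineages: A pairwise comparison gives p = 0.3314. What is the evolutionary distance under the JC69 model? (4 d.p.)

0.4374

d = −(3/4) ln(1 − 4p/3) = −0.75 ln(1 − 0.441867) = −0.75 ln(0.558133)
  = −0.75 × (-0.583158) = 0.437369 substitutions/site.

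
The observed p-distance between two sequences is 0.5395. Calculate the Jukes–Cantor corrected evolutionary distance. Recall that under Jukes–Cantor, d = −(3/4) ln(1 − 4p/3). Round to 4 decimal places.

0.9529

d = −(3/4) ln(1 − 4p/3) = −0.75 ln(1 − 0.719333) = −0.75 ln(0.280667)
  = −0.75 × (-1.270586) = 0.952940 substitutions/site.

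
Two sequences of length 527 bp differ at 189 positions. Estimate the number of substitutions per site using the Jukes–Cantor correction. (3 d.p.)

0.488

p = 189/527 ≈ 0.358634.
d = −(3/4) ln(1 − 4p/3) = −0.75 ln(1 − 0.478179) = −0.75 ln(0.521821)
  = −0.75 × (-0.650431) = 0.487823 substitutions/site.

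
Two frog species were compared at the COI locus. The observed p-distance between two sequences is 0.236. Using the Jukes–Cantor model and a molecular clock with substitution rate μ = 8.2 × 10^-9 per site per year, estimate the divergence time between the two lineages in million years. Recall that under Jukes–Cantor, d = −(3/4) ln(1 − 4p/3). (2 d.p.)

17.28

d = −(3/4) ln(1 − 4p/3) = −0.75 ln(1 − 0.314667) = −0.75 ln(0.685333)
  = −0.75 × (-0.377850) = 0.283388 substitutions/site.
Under a molecular clock d = 2μt, so t = d/(2μ) = 0.283388 / (2 × 8.2 × 10^-9) = 17.28 million years.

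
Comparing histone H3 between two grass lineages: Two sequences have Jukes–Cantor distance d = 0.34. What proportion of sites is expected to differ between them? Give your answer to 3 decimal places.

0.273

p = (3/4)(1 − e^(−4d/3)) = 0.75 × (1 − e^(-0.453333)) = 0.75 × (1 − 0.635506) = 0.273371.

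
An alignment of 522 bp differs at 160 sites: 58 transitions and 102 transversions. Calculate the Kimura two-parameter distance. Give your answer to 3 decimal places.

P = 58/522 ≈ 0.111111 and Q = 102/522 ≈ 0.195402.
Under the Kimura two-parameter model, d = −½ ln(1 − 2P − Q) − ¼ ln(1 − 2Q).
1 − 2P − Q = 0.582376, giving −½ ln(0.582376) = 0.270319.
1 − 2Q = 0.609196, giving −¼ ln(0.609196) = 0.123904.
d = 0.270319 + 0.123904 = 0.394223.

0.394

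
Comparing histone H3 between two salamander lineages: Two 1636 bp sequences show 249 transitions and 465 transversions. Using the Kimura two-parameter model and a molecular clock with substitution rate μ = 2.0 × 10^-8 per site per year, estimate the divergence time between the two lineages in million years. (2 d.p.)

P = 249/1636 ≈ 0.1522 and Q = 465/1636 ≈ 0.28423.
Under the Kimura two-parameter model, d = −½ ln(1 − 2P − Q) − ¼ ln(1 − 2Q).
1 − 2P − Q = 0.41137, giving −½ ln(0.41137) = 0.444131.
1 − 2Q = 0.43154, giving −¼ ln(0.43154) = 0.210099.
d = 0.444131 + 0.210099 = 0.654230.
Under a molecular clock d = 2μt, so t = d/(2μ) = 0.654230 / (2 × 2.0 × 10^-8) = 16.36 million years.

16.36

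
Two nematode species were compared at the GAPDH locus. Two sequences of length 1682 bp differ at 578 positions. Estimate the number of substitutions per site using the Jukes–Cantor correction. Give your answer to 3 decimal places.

p = 578/1682 ≈ 0.343639.
d = −(3/4) ln(1 − 4p/3) = −0.75 ln(1 − 0.458185) = −0.75 ln(0.541815)
  = −0.75 × (-0.612831) = 0.459623 substitutions/site.

0.460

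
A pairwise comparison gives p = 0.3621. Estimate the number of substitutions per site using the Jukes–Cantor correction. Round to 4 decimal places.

d = −(3/4) ln(1 − 4p/3) = −0.75 ln(1 − 0.4828) = −0.75 ln(0.5172)
  = −0.75 × (-0.659326) = 0.494495 substitutions/site.

0.4945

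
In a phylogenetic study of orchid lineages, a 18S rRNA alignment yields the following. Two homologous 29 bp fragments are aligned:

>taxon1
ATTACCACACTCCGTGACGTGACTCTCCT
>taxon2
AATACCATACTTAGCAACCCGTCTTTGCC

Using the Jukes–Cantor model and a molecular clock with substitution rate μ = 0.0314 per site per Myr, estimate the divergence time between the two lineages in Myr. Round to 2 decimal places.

The sequences differ at 12 of 29 sites, so p = 12/29 ≈ 0.413793.
d = −(3/4) ln(1 − 4p/3) = −0.75 ln(1 − 0.551724) = −0.75 ln(0.448276)
  = −0.75 × (-0.802346) = 0.601760 substitutions/site.
Under a molecular clock d = 2μt, so t = d/(2μ) = 0.601760 / (2 × 0.0314) = 9.58 Myr.

9.58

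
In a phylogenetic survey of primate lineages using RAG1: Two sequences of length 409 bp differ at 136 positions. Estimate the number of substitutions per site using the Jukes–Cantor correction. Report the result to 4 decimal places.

p = 136/409 ≈ 0.332518.
d = −(3/4) ln(1 − 4p/3) = −0.75 ln(1 − 0.443357) = −0.75 ln(0.556643)
  = −0.75 × (-0.585831) = 0.439373 substitutions/site.

0.4394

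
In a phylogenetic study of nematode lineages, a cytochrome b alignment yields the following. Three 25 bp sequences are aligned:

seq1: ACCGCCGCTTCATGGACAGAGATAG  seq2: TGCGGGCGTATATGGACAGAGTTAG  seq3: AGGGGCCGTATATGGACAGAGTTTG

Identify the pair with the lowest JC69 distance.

seq1–seq2: 9/25 differ, p = 0.360, d = 0.490.
seq1–seq3: 9/25 differ, p = 0.360, d = 0.490.
seq2–seq3: 4/25 differ, p = 0.160, d = 0.180.
The smallest distance is between seq2 and seq3.

seq2 and seq3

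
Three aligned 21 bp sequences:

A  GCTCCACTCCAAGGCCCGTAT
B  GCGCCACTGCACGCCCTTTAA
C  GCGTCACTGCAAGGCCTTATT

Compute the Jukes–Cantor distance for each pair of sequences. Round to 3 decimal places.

d(A,B) = 0.441, d(A,C) = 0.441, d(B,C) = 0.360

A–B: 7/21 sites differ → p ≈ 0.333333, d = −0.75 ln(1 − 0.444444) = 0.440839 ≈ 0.441.
A–C: 7/21 sites differ → p ≈ 0.333333, d = −0.75 ln(1 − 0.444444) = 0.440839 ≈ 0.441.
B–C: 6/21 sites differ → p ≈ 0.285714, d = −0.75 ln(1 − 0.380952) = 0.359679 ≈ 0.360.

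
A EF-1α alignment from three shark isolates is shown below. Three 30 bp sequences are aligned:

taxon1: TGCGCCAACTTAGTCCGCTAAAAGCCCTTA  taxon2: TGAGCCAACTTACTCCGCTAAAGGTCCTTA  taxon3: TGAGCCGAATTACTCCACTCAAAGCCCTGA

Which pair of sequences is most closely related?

taxon1–taxon2: 4/30 differ, p = 0.133, d = 0.147.
taxon1–taxon3: 7/30 differ, p = 0.233, d = 0.280.
taxon2–taxon3: 7/30 differ, p = 0.233, d = 0.280.
The smallest distance is between taxon1 and taxon2.

taxon1 and taxon2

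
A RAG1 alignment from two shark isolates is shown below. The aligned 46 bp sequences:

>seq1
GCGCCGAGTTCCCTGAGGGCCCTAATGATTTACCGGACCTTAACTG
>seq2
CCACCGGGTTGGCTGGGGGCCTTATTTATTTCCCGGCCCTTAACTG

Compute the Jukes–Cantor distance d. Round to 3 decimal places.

0.288

The sequences differ at 11 of 46 sites, so p = 11/46 ≈ 0.23913.
d = −(3/4) ln(1 − 4p/3) = −0.75 ln(1 − 0.31884) = −0.75 ln(0.68116)
  = −0.75 × (-0.383958) = 0.287969 substitutions/site.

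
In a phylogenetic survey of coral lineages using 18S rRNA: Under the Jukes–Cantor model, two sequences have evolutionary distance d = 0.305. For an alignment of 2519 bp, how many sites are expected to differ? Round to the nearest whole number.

631

Invert JC69: p = (3/4)(1 − e^(−4d/3)) = 0.75 × (1 − e^(-0.406667)) = 0.75 × (1 − 0.665866) = 0.250601.
Expected differing sites = pL ≈ 0.250601 × 2519 = 631.263919 ≈ 631.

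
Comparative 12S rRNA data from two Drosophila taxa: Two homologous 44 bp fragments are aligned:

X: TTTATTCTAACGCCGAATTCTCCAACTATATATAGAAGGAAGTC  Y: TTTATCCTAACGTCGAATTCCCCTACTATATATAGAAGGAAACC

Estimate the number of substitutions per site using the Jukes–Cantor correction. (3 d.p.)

The sequences differ at 6 of 44 sites (6, 13, 21, 24, 42, 43), so p = 6/44 ≈ 0.136364.
d = −(3/4) ln(1 − 4p/3) = −0.75 ln(1 − 0.181819) = −0.75 ln(0.818181)
  = −0.75 × (-0.200672) = 0.150504 substitutions/site.

0.151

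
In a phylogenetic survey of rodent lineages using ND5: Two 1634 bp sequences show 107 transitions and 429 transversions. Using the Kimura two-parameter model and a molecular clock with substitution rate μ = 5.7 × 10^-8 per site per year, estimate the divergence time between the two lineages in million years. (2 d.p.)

3.83

P = 107/1634 ≈ 0.065483 and Q = 429/1634 ≈ 0.262546.
Under the Kimura two-parameter model, d = −½ ln(1 − 2P − Q) − ¼ ln(1 − 2Q).
1 − 2P − Q = 0.606488, giving −½ ln(0.606488) = 0.250035.
1 − 2Q = 0.474908, giving −¼ ln(0.474908) = 0.186159.
d = 0.250035 + 0.186159 = 0.436194.
Under a molecular clock d = 2μt, so t = d/(2μ) = 0.436194 / (2 × 5.7 × 10^-8) = 3.83 million years.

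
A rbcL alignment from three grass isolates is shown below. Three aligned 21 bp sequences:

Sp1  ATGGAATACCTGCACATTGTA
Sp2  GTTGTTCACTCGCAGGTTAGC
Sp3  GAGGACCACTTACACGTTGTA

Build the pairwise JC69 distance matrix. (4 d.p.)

d(Sp1,Sp2) = 1.0763, d(Sp1,Sp3) = 0.4408, d(Sp2,Sp3) = 0.7557

Sp1–Sp2: 12/21 sites differ → p ≈ 0.571429, d = −0.75 ln(1 − 0.761905) = 1.076314 ≈ 1.0763.
Sp1–Sp3: 7/21 sites differ → p ≈ 0.333333, d = −0.75 ln(1 − 0.444444) = 0.440839 ≈ 0.4408.
Sp2–Sp3: 10/21 sites differ → p ≈ 0.47619, d = −0.75 ln(1 − 0.63492) = 0.755729 ≈ 0.7557.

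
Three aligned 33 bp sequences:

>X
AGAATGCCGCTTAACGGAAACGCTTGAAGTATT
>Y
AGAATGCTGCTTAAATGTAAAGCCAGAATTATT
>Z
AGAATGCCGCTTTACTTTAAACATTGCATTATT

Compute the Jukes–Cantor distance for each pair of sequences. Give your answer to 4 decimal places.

d(X,Y) = 0.2928, d(X,Z) = 0.3390, d(Y,Z) = 0.3390

X–Y: 8/33 sites differ → p ≈ 0.242424, d = −0.75 ln(1 − 0.323232) = 0.292820 ≈ 0.2928.
X–Z: 9/33 sites differ → p ≈ 0.272727, d = −0.75 ln(1 − 0.363636) = 0.338988 ≈ 0.3390.
Y–Z: 9/33 sites differ → p ≈ 0.272727, d = −0.75 ln(1 − 0.363636) = 0.338988 ≈ 0.3390.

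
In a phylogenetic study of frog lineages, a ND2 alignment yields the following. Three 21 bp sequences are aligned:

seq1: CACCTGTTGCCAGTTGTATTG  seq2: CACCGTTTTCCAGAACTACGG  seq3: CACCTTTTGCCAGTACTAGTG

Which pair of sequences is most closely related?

seq1–seq2: 8/21 differ, p = 0.381, d = 0.532.
seq1–seq3: 4/21 differ, p = 0.190, d = 0.220.
seq2–seq3: 5/21 differ, p = 0.238, d = 0.286.
The smallest distance is between seq1 and seq3.

seq1 and seq3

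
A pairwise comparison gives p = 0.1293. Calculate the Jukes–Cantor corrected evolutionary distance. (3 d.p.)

d = −(3/4) ln(1 − 4p/3) = −0.75 ln(1 − 0.1724) = −0.75 ln(0.8276)
  = −0.75 × (-0.189225) = 0.141919 substitutions/site.

0.142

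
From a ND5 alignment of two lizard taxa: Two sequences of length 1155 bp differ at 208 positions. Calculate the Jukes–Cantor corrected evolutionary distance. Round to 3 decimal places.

p = 208/1155 ≈ 0.180087.
d = −(3/4) ln(1 − 4p/3) = −0.75 ln(1 − 0.240116) = −0.75 ln(0.759884)
  = −0.75 × (-0.274589) = 0.205942 substitutions/site.

0.206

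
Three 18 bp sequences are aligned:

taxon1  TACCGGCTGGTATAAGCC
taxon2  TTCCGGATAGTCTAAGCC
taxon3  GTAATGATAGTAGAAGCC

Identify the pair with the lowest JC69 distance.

taxon1–taxon2: 4/18 differ, p = 0.222, d = 0.264.
taxon1–taxon3: 8/18 differ, p = 0.444, d = 0.673.
taxon2–taxon3: 6/18 differ, p = 0.333, d = 0.441.
The smallest distance is between taxon1 and taxon2.

taxon1 and taxon2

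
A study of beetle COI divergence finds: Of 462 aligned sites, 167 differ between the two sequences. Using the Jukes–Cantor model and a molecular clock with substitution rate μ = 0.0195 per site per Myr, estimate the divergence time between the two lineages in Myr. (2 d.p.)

p = 167/462 ≈ 0.361472.
d = −(3/4) ln(1 − 4p/3) = −0.75 ln(1 − 0.481963) = −0.75 ln(0.518037)
  = −0.75 × (-0.657709) = 0.493282 substitutions/site.
Under a molecular clock d = 2μt, so t = d/(2μ) = 0.493282 / (2 × 0.0195) = 12.65 Myr.

12.65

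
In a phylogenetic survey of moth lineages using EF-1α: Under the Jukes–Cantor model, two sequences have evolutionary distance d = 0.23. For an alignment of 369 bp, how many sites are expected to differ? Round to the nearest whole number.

73

Invert JC69: p = (3/4)(1 − e^(−4d/3)) = 0.75 × (1 − e^(-0.306667)) = 0.75 × (1 − 0.735896) = 0.198078.
Expected differing sites = pL ≈ 0.198078 × 369 = 73.090782 ≈ 73.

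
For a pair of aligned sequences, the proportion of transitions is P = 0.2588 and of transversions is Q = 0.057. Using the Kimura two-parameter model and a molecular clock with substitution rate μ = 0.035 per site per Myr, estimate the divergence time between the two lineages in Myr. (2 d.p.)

Under the Kimura two-parameter model, d = −½ ln(1 − 2P − Q) − ¼ ln(1 − 2Q).
1 − 2P − Q = 0.4254, giving −½ ln(0.4254) = 0.427363.
1 − 2Q = 0.886, giving −¼ ln(0.886) = 0.030260.
d = 0.427363 + 0.030260 = 0.457623.
Under a molecular clock d = 2μt, so t = d/(2μ) = 0.457623 / (2 × 0.035) = 6.54 Myr.

6.54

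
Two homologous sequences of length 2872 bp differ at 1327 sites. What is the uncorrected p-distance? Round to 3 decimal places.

p = 1327/2872 = 0.462047… ≈ 0.462 (to 3 d.p.).

0.462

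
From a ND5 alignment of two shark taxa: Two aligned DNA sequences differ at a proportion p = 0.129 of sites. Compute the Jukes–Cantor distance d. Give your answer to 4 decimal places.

0.1416

d = −(3/4) ln(1 − 4p/3) = −0.75 ln(1 − 0.172) = −0.75 ln(0.828)
  = −0.75 × (-0.188742) = 0.141557 substitutions/site.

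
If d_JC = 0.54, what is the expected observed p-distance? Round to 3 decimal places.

0.385

p = (3/4)(1 − e^(−4d/3)) = 0.75 × (1 − e^(-0.72)) = 0.75 × (1 − 0.486752) = 0.384936.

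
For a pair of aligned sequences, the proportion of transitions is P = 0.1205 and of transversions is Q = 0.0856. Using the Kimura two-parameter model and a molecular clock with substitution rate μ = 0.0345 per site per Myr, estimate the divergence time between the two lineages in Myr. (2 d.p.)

3.55

Under the Kimura two-parameter model, d = −½ ln(1 − 2P − Q) − ¼ ln(1 − 2Q).
1 − 2P − Q = 0.6734, giving −½ ln(0.6734) = 0.197708.
1 − 2Q = 0.8288, giving −¼ ln(0.8288) = 0.046944.
d = 0.197708 + 0.046944 = 0.244652.
Under a molecular clock d = 2μt, so t = d/(2μ) = 0.244652 / (2 × 0.0345) = 3.55 Myr.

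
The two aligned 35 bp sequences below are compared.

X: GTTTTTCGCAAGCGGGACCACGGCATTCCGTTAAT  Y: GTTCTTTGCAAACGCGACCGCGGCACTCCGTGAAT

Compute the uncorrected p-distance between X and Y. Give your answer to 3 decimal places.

The sequences differ at 7 of 35 positions (sites 4, 7, 12, 15, 20, 26, 32).
p = 7/35 = 0.200.

0.200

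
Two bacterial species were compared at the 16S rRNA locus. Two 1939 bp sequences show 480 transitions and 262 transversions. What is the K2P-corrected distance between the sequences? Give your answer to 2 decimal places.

0.58

P = 480/1939 ≈ 0.24755 and Q = 262/1939 ≈ 0.135121.
Under the Kimura two-parameter model, d = −½ ln(1 − 2P − Q) − ¼ ln(1 − 2Q).
1 − 2P − Q = 0.369779, giving −½ ln(0.369779) = 0.497425.
1 − 2Q = 0.729758, giving −¼ ln(0.729758) = 0.078761.
d = 0.497425 + 0.078761 = 0.576186.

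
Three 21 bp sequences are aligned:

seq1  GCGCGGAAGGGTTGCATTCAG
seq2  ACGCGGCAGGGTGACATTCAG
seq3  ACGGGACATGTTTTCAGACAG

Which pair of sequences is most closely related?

seq1–seq2: 4/21 differ, p = 0.190, d = 0.220.
seq1–seq3: 9/21 differ, p = 0.429, d = 0.635.
seq2–seq3: 8/21 differ, p = 0.381, d = 0.532.
The smallest distance is between seq1 and seq2.

seq1 and seq2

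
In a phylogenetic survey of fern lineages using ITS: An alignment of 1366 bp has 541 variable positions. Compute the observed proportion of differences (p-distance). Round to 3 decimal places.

0.396

p = 541/1366 = 0.396046… ≈ 0.396 (to 3 d.p.).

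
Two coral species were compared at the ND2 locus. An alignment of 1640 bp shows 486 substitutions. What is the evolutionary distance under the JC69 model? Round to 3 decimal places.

p = 486/1640 ≈ 0.296341.
d = −(3/4) ln(1 − 4p/3) = −0.75 ln(1 − 0.395121) = −0.75 ln(0.604879)
  = −0.75 × (-0.502727) = 0.377045 substitutions/site.

0.377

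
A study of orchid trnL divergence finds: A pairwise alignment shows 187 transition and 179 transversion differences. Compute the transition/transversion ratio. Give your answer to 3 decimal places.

1.045

R = 187/179 = 1.044692… ≈ 1.045 (to 3 d.p.).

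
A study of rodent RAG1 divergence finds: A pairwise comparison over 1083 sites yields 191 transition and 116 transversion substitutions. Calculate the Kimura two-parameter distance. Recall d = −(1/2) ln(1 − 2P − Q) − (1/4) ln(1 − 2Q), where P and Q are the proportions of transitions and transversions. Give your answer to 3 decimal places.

P = 191/1083 ≈ 0.176362 and Q = 116/1083 ≈ 0.10711.
Under the Kimura two-parameter model, d = −½ ln(1 − 2P − Q) − ¼ ln(1 − 2Q).
1 − 2P − Q = 0.540166, giving −½ ln(0.540166) = 0.307939.
1 − 2Q = 0.78578, giving −¼ ln(0.78578) = 0.060270.
d = 0.307939 + 0.060270 = 0.368209.

0.368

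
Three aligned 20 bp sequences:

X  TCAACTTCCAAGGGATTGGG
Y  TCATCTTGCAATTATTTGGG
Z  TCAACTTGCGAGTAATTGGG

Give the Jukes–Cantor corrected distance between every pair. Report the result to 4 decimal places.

d(X,Y) = 0.3831, d(X,Z) = 0.2326, d(Y,Z) = 0.2326

X–Y: 6/20 sites differ → p = 0.3, d = −0.75 ln(1 − 0.4) = 0.383119 ≈ 0.3831.
X–Z: 4/20 sites differ → p = 0.2, d = −0.75 ln(1 − 0.266667) = 0.232617 ≈ 0.2326.
Y–Z: 4/20 sites differ → p = 0.2, d = −0.75 ln(1 − 0.266667) = 0.232617 ≈ 0.2326.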